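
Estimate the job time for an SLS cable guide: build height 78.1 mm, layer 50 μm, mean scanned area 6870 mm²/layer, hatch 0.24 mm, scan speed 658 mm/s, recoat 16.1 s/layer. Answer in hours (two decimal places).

Number of layers: 78.1 / 0.05 → 1562 (rounded up).
Hatch length per layer = 6870 / 0.24 = 28625 mm.
Laser time per layer = 28625 / 658, so 43.503 s.
Time per layer: 43.503 + 16.1 → 59.603 s.
Total: 1562 × 59.603 s = 93099.886 s → 25.86 hours.

25.86 hours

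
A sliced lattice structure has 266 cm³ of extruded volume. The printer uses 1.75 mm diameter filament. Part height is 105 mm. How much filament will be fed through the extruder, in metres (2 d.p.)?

110.59 m

A = π r² = π × 0.875² = 2.4053 mm².
Length = 266 cm³ / 2.4053 mm² = 266000 / 2.4053 = 110589.12 mm = 110.59 m.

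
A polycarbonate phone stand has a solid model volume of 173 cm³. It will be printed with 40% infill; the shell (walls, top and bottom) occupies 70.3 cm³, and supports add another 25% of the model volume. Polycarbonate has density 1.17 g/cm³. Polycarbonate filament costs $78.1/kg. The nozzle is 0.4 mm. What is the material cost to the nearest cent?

Interior volume: 173 − 70.3 → 102.7 cm³.
Deposited infill = 0.40 × 102.7, so 41.08 cm³.
Support: 0.25 × 173 → 43.25 cm³.
Deposited volume = 70.3 + 41.08 + 43.25 = 154.63 cm³.
Mass = 154.63 × 1.17, so 180.9171 g.
At $78.1/kg: 180.9171/1000 × 78.1 = $14.13.

$14.13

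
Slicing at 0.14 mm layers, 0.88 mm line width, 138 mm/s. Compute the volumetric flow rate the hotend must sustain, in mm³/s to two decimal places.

Bead cross-section = 0.14 × 0.88 = 0.1232 mm².
Q = v·A = 138 × 0.1232 = 17.00 mm³/s.

17.00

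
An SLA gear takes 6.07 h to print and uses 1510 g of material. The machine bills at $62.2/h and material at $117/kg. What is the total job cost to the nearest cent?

$554.22

Time charge: 62.2 × 6.07 → $377.554.
Feedstock cost = 117 × 1510/1000, so $176.67.
Job cost: 377.554 + 176.67 = 554.224 ≈ $554.22.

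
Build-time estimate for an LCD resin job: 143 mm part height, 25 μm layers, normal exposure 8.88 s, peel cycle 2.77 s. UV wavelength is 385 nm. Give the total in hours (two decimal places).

18.51 hours

Layer count = ceil(143 / 0.025) = 5720.
Each layer takes: 8.88 + 2.77 → 11.65 s.
Total = 5720 × 11.65 = 66638 s = 18.51 hours.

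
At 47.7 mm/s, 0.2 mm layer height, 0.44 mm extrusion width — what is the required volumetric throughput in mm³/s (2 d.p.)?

Extrusion cross-section = 0.2 × 0.44, so 0.088 mm².
Q = v·A = 47.7 × 0.088 = 4.20 mm³/s.

4.20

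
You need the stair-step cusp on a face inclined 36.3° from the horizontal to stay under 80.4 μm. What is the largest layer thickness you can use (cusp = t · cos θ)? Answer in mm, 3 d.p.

0.100 mm

cos(36.3°) = 0.8059; t_max = 0.0804/0.8059 = 0.100 mm.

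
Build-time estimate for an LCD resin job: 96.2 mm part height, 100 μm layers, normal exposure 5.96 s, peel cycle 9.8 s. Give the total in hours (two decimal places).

Number of layers: 96.2 / 0.1 → 962 (rounded up).
Per-layer time: 5.96 + 9.8 → 15.76 s.
Total = 962 × 15.76 = 15161.12 s = 4.21 hours.

4.21 hours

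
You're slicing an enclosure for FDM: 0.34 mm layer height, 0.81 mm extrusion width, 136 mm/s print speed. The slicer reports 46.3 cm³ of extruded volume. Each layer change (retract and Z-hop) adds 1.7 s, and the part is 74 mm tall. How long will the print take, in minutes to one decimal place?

Line area = 0.34 × 0.81, so 0.2754 mm².
Toolpath length = 46.3 cm³ / 0.2754 mm² = 46300 / 0.2754 = 168119.1 mm.
Time extruding: 168119.1 / 136 → 1236.2 s.
Layers = ⌈74/0.34⌉ = 218.
Z-hop total = 218 × 1.7, so 370.6 s.
Altogether 1236.2 + 370.6 = 1606.8 s, i.e. 26.8 minutes.

26.8 minutes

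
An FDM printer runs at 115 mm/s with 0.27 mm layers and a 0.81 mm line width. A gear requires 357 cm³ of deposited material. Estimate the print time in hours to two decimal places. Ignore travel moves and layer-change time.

Bead cross-section = 0.27 × 0.81 = 0.2187 mm².
Toolpath length = 357 cm³ / 0.2187 mm² = 357000 / 0.2187 = 1632373.1 mm.
Time extruding = 1632373.1 / 115, so 14194.5 s.
That's 14194.5 s → 3.94 hours.

3.94 hours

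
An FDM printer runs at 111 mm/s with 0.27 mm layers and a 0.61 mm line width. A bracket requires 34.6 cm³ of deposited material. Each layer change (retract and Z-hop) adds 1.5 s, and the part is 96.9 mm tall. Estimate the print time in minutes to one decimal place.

Line area = 0.27 × 0.61 = 0.1647 mm².
Toolpath length = 34.6 cm³ / 0.1647 mm² = 34600 / 0.1647 = 210078.9 mm.
Extrusion time = 210078.9 / 111, so 1892.6 s.
Layers = ⌈96.9/0.27⌉ = 359.
Non-print overhead = 359 × 1.5 = 538.5 s.
Total = 1892.6 + 538.5 = 2431.1 s = 40.5 minutes.

40.5 minutes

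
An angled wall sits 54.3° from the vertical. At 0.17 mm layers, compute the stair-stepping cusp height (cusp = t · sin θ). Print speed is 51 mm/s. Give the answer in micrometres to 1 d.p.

138.1 μm

h_c = t·sin θ = 0.17 × 0.8121 = 0.138057 mm (138.1 μm).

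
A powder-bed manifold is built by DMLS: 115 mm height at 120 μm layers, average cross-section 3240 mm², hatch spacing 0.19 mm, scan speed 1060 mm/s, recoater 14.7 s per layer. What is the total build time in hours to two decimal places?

8.20 hours

Layer count = ceil(115 / 0.12) = 959.
Scan path per layer = 3240 / 0.19 = 17052.6 mm.
Scan time per layer = 17052.6 / 1060 = 16.0874 s.
Per-layer time = 16.0874 + 14.7 = 30.7874 s.
959 layers × 30.7874 s/layer = 29525.1166 s, i.e. 8.20 hours.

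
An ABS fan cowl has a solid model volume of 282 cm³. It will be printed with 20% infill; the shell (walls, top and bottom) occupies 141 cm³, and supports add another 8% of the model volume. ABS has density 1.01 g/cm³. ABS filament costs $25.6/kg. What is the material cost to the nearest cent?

Volume inside the shell = 282 − 141 = 141 cm³.
Deposited infill = 0.20 × 141 = 28.2 cm³.
Support: 0.08 × 282 → 22.56 cm³.
Deposited volume = 141 + 28.2 + 22.56, so 191.76 cm³.
Mass: 191.76 × 1.01 → 193.6776 g.
At $25.6/kg: 193.6776/1000 × 25.6 = $4.96.

$4.96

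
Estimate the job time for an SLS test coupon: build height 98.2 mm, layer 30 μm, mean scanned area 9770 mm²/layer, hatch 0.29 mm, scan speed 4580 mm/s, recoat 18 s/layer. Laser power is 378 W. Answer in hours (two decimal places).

Number of layers: 98.2 / 0.03 → 3274 (rounded up).
Hatch length per layer: 9770 / 0.29 → 33689.7 mm.
Scan time per layer: 33689.7 / 4580 → 7.3558 s.
Layer cycle: 7.3558 + 18 → 25.3558 s.
Build time = 3274 × 25.3558 = 83014.8892 s = 23.06 hours.

23.06 hours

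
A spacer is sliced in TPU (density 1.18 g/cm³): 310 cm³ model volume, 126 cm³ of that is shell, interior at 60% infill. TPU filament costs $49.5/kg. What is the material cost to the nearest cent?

Interior volume = 310 − 126 = 184 cm³.
Infill volume = 0.60 × 184, so 110.4 cm³.
Total printed volume = 126 + 110.4 = 236.4 cm³.
Mass: 236.4 × 1.18 → 278.952 g.
Cost = 278.952 g / 1000 × $49.5/kg = $13.81.

$13.81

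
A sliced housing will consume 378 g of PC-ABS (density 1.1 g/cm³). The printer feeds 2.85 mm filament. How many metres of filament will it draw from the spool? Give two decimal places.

53.87 m

Extruded volume: 378/1.1 = 343.6364 cm³ (343636.4 mm³).
Filament cross-section = π × (2.85/2)² = 6.3794 mm².
Length = 343636.4 / 6.3794 = 53866.57 mm = 53.87 m.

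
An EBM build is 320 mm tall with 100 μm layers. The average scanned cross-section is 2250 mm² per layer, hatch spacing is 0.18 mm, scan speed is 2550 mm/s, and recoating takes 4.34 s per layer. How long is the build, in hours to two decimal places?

Layer count = ceil(320 / 0.1) = 3200.
Scan path per layer: 2250 / 0.18 → 12500 mm.
Scan time per layer = 12500 / 2550, so 4.902 s.
Time per layer = 4.902 + 4.34 = 9.242 s.
3200 layers × 9.242 s/layer = 29574.4 s, i.e. 8.22 hours.

8.22 hours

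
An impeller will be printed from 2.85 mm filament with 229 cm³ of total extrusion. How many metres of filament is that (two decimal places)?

35.90 m

A = π r² = π × 1.425² = 6.3794 mm².
L = 229000 mm³ / 6.3794 mm² = 35896.79 mm, i.e. 35.90 m.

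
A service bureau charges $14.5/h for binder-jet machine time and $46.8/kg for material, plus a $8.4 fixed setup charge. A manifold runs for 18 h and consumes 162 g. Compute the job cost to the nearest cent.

Machine cost = 14.5 × 18, so $261.00.
Feedstock cost: 46.8 × 162/1000 → $7.5816.
Total = 261.00 + 7.5816 + 8.4 = 276.9816 ≈ $276.98.

$276.98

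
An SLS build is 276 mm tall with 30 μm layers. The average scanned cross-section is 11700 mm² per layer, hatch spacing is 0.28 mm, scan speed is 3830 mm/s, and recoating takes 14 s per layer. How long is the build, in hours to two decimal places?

Number of layers: 276 / 0.03 → 9200 (rounded up).
Scan path per layer = 11700 / 0.28 = 41785.7 mm.
Scan time per layer = 41785.7 / 3830, so 10.9101 s.
Time per layer: 10.9101 + 14 → 24.9101 s.
Build time = 9200 × 24.9101 = 229172.92 s = 63.66 hours.

63.66 hours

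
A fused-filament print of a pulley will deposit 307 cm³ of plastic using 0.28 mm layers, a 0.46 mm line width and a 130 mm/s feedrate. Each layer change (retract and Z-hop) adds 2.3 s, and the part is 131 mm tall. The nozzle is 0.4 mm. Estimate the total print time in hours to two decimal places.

Line area = 0.28 × 0.46, so 0.1288 mm².
Path length: 307000 mm³ / 0.1288 mm² → 2383540.4 mm.
Time extruding = 2383540.4 / 130 = 18334.9 s.
Layer count = ceil(131 / 0.28) = 468.
Non-print overhead = 468 × 2.3 = 1076.4 s.
Altogether 18334.9 + 1076.4 = 19411.3 s, i.e. 5.39 hours.

5.39 hours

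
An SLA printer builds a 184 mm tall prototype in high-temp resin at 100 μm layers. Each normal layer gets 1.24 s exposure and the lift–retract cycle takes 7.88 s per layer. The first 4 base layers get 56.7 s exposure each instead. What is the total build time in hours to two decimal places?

Layer count = ceil(184 / 0.1) = 1840.
Burn-in layers = 4 × (56.7 + 7.88), so 258.32 s.
Remaining layers: 1836 × (1.24 + 7.88) → 16744.32 s.
Total = 258.32 + 16744.32 = 17002.64 s = 4.72 hours.

4.72 hours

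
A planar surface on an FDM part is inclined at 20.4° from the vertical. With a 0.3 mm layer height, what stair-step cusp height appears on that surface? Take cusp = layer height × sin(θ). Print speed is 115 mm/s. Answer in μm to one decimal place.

h_c = t·sin θ = 0.3 × 0.3486 = 0.10458 mm (104.6 μm).

104.6 μm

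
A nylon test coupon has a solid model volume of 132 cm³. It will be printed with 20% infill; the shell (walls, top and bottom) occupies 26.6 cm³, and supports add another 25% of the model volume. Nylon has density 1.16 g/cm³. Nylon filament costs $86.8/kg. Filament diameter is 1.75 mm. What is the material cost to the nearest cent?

Interior volume = 132 − 26.6 = 105.4 cm³.
Infill volume: 0.20 × 105.4 → 21.08 cm³.
Support = 0.25 × 132 = 33 cm³.
Total extruded = 26.6 + 21.08 + 33 = 80.68 cm³.
Mass = 80.68 × 1.16 = 93.5888 g.
Cost = 93.5888 g / 1000 × $86.8/kg = $8.12.

$8.12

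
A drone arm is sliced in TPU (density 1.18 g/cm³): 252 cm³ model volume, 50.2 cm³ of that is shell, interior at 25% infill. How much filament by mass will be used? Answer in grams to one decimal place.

118.8 g

Infill region = 252 − 50.2, so 201.8 cm³.
Infill deposited: 0.25 × 201.8 → 50.45 cm³.
Total printed volume = 50.2 + 50.45 = 100.65 cm³.
Mass = 100.65 × 1.18 = 118.767 g.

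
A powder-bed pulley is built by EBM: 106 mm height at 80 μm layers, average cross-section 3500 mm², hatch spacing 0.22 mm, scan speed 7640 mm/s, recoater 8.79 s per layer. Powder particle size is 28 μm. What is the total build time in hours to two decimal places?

4.00 hours

Layer count = ceil(106 / 0.08) = 1325.
Per-layer scan distance: 3500 / 0.22 → 15909.1 mm.
Per-layer scan time: 15909.1 / 7640 → 2.0823 s.
Time per layer: 2.0823 + 8.79 → 10.8723 s.
1325 layers × 10.8723 s/layer = 14405.7975 s, i.e. 4.00 hours.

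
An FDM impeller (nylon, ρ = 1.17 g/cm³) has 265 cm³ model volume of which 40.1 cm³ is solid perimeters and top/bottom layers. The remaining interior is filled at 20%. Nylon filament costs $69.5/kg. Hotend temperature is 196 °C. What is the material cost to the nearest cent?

Infill region = 265 − 40.1, so 224.9 cm³.
Deposited infill = 0.20 × 224.9 = 44.98 cm³.
Deposited volume: 40.1 + 44.98 → 85.08 cm³.
Mass: 85.08 × 1.17 → 99.5436 g.
Cost = 99.5436 g / 1000 × $69.5/kg = $6.92.

$6.92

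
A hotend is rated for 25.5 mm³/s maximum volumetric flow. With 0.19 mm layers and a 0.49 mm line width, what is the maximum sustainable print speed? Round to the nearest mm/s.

274 mm/s

Extrusion cross-section: 0.19 × 0.49 → 0.0931 mm².
Max speed = 25.5 / 0.0931 = 273.90 ≈ 274 mm/s.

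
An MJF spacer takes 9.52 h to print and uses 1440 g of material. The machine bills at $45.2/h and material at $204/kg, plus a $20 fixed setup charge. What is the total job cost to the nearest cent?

$744.06

Time charge = 45.2 × 9.52, so $430.304.
Material charge = 204 × 1440/1000, so $293.76.
Total = 430.304 + 293.76 + 20 = 744.064 ≈ $744.06.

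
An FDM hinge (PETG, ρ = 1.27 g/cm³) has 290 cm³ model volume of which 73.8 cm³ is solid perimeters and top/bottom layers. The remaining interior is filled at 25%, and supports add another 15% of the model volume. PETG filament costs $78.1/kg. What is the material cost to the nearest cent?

$17.00

Interior volume = 290 − 73.8, so 216.2 cm³.
Deposited infill = 0.25 × 216.2, so 54.05 cm³.
Support = 0.15 × 290, so 43.5 cm³.
Total extruded = 73.8 + 54.05 + 43.5 = 171.35 cm³.
Mass = 171.35 × 1.27 = 217.6145 g.
Cost = 217.6145 g / 1000 × $78.1/kg = $17.00.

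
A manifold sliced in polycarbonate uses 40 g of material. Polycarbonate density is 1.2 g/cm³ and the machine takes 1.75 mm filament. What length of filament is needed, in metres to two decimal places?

13.86 m

Volume = 40 g / 1.2 g·cm⁻³ = 33.3333 cm³ = 33333.3 mm³.
Filament cross-section = π × (1.75/2)² = 2.4053 mm².
L = V/A = 33333.3/2.4053 = 13858.27 mm → 13.86 m.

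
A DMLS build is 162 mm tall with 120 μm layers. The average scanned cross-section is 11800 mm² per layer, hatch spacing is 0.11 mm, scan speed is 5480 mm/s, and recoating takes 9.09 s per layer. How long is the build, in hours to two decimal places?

Number of layers: 162 / 0.12 → 1350 (rounded up).
Scan path per layer = 11800 / 0.11 = 107272.7 mm.
Per-layer scan time = 107272.7 / 5480 = 19.5753 s.
Time per layer: 19.5753 + 9.09 → 28.6653 s.
Build time = 1350 × 28.6653 = 38698.155 s = 10.75 hours.

10.75 hours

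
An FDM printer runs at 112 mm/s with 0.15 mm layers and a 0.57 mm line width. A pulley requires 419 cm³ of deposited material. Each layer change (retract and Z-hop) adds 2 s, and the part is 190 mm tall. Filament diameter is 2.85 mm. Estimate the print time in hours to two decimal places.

Line area = 0.15 × 0.57, so 0.0855 mm².
Total extruded path = 419000/0.0855 = 4900584.8 mm.
Time extruding = 4900584.8 / 112, so 43755.2 s.
Layer count = ceil(190 / 0.15) = 1267.
Non-print overhead = 1267 × 2, so 2534 s.
Total = 43755.2 + 2534 = 46289.2 s = 12.86 hours.

12.86 hours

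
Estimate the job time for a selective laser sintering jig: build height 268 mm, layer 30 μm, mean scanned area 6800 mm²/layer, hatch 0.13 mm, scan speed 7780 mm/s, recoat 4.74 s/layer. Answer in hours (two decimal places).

28.45 hours

Layer count = ceil(268 / 0.03) = 8934.
Scan path per layer: 6800 / 0.13 → 52307.7 mm.
Per-layer scan time = 52307.7 / 7780, so 6.7234 s.
Layer cycle = 6.7234 + 4.74, so 11.4634 s.
Build time = 8934 × 11.4634 = 102414.0156 s = 28.45 hours.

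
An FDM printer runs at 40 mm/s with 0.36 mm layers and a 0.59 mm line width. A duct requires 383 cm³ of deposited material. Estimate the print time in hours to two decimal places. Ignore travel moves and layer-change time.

Extrusion cross-section = 0.36 × 0.59 = 0.2124 mm².
Toolpath length = 383 cm³ / 0.2124 mm² = 383000 / 0.2124 = 1803201.5 mm.
Time extruding = 1803201.5 / 40 = 45080 s.
45080 s = 12.52 hours.

12.52 hours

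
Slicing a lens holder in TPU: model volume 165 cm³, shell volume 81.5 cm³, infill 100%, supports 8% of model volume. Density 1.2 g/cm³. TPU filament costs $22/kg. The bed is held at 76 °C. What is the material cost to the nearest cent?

$4.70

Volume inside the shell = 165 − 81.5 = 83.5 cm³.
Deposited infill: 1.00 × 83.5 → 83.5 cm³.
Support: 0.08 × 165 → 13.2 cm³.
Total printed volume = 81.5 + 83.5 + 13.2, so 178.2 cm³.
Mass = 178.2 × 1.2 = 213.84 g.
At $22/kg: 213.84/1000 × 22 = $4.70.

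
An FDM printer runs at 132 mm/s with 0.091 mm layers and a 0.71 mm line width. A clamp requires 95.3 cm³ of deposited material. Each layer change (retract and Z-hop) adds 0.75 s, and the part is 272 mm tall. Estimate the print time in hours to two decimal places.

3.73 hours

Bead cross-section = 0.091 × 0.71 = 0.06461 mm².
Total extruded path = 95300/0.06461 = 1475003.9 mm.
Time extruding: 1475003.9 / 132 → 11174.3 s.
Number of layers: 272 / 0.091 → 2990 (rounded up).
Non-print overhead: 2990 × 0.75 → 2242.5 s.
Total = 11174.3 + 2242.5 = 13416.8 s = 3.73 hours.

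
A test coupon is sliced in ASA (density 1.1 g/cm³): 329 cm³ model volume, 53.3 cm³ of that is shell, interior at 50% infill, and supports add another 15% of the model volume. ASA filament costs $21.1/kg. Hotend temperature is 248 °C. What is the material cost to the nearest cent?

$5.58

Volume inside the shell = 329 − 53.3 = 275.7 cm³.
Deposited infill = 0.50 × 275.7, so 137.85 cm³.
Support = 0.15 × 329 = 49.35 cm³.
Deposited volume: 53.3 + 137.85 + 49.35 → 240.5 cm³.
Mass = 240.5 × 1.1 = 264.55 g.
Cost = 264.55 g / 1000 × $21.1/kg = $5.58.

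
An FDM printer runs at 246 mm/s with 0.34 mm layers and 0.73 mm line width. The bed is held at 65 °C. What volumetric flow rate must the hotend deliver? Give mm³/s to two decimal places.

A = 0.34 × 0.73, so 0.2482 mm².
Volumetric flow = 246 × 0.2482 = 61.06 mm³/s.

61.06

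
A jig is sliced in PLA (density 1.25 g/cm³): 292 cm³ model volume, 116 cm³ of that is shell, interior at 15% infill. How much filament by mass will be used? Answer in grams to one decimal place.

Volume inside the shell = 292 − 116, so 176 cm³.
Infill volume: 0.15 × 176 → 26.4 cm³.
Total extruded = 116 + 26.4 = 142.4 cm³.
Mass: 142.4 × 1.25 → 178 g.

178.0 g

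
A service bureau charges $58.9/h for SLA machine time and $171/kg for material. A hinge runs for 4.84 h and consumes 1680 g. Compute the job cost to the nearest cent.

$572.36

Machine-time cost: 58.9 × 4.84 → $285.076.
Feedstock cost = 171 × 1680/1000, so $287.28.
Total = 285.076 + 287.28 = 572.356 ≈ $572.36.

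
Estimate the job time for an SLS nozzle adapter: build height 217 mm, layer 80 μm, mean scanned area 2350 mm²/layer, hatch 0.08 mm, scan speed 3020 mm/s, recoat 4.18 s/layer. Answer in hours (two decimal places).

Layers = ⌈217/0.08⌉ = 2713.
Per-layer scan distance = 2350 / 0.08, so 29375 mm.
Laser time per layer = 29375 / 3020, so 9.7268 s.
Layer cycle = 9.7268 + 4.18, so 13.9068 s.
2713 layers × 13.9068 s/layer = 37729.1484 s, i.e. 10.48 hours.

10.48 hours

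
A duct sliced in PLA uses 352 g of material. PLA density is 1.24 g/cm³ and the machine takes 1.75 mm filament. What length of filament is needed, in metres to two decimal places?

Extruded volume: 352/1.24 = 283.871 cm³ (283871 mm³).
Filament cross-section = π × (1.75/2)² = 2.4053 mm².
Length = 283871 / 2.4053 = 118018.96 mm = 118.02 m.

118.02 m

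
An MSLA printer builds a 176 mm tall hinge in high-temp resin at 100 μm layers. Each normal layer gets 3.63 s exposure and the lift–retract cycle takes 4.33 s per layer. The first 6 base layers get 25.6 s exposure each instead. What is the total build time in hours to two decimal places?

3.93 hours

Layer count = ceil(176 / 0.1) = 1760.
Burn-in layers: 6 × (25.6 + 4.33) → 179.58 s.
Remaining layers: 1754 × (3.63 + 4.33) → 13961.84 s.
Total = 179.58 + 13961.84 = 14141.42 s = 3.93 hours.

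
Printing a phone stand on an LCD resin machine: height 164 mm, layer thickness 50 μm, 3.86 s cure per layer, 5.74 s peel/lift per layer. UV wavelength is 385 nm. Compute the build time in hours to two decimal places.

Number of layers: 164 / 0.05 → 3280 (rounded up).
Per-layer time = 3.86 + 5.74 = 9.6 s.
Build time: 3280 × 9.6 s = 31488 s, i.e. 8.75 hours.

8.75 hours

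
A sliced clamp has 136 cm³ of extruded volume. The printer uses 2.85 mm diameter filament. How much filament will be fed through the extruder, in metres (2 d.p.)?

A = π r² = π × 1.425² = 6.3794 mm².
Length = 136 cm³ / 6.3794 mm² = 136000 / 6.3794 = 21318.62 mm = 21.32 m.

21.32 m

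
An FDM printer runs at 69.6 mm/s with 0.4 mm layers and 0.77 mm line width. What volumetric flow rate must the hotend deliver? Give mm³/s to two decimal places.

Bead cross-section: 0.4 × 0.77 → 0.308 mm².
Q = v·A = 69.6 × 0.308 = 21.44 mm³/s.

21.44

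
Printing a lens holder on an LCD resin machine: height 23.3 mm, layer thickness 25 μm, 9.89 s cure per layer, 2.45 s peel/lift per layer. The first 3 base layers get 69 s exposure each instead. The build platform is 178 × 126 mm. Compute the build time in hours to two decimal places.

Number of layers: 23.3 / 0.025 → 932 (rounded up).
Burn-in layers = 3 × (69 + 2.45), so 214.35 s.
Regular layers: 929 × (9.89 + 2.45) → 11463.86 s.
Sum: 214.35 + 11463.86 = 11678.21 s → 3.24 hours.

3.24 hours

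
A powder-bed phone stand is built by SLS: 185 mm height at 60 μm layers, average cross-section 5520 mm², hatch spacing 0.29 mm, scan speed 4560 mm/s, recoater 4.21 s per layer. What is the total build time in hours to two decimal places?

7.18 hours

Number of layers: 185 / 0.06 → 3084 (rounded up).
Per-layer scan distance: 5520 / 0.29 → 19034.5 mm.
Laser time per layer: 19034.5 / 4560 → 4.1742 s.
Layer cycle = 4.1742 + 4.21 = 8.3842 s.
Build time = 3084 × 8.3842 = 25856.8728 s = 7.18 hours.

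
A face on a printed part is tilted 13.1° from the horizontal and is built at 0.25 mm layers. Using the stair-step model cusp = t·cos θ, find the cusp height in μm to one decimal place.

h_c = t·cos θ = 0.25 × 0.9740 = 0.2435 mm (243.5 μm).

243.5 μm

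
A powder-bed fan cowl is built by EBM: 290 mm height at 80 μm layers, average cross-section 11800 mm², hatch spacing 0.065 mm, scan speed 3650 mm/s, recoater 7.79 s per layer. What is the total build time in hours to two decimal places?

57.93 hours

Number of layers: 290 / 0.08 → 3625 (rounded up).
Hatch length per layer = 11800 / 0.065, so 181538.5 mm.
Beam time per layer = 181538.5 / 3650 = 49.7366 s.
Per-layer time: 49.7366 + 7.79 → 57.5266 s.
3625 layers × 57.5266 s/layer = 208533.925 s, i.e. 57.93 hours.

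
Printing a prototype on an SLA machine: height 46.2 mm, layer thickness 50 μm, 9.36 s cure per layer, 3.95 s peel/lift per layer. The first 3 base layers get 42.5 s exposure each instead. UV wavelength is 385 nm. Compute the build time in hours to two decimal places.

Layer count = ceil(46.2 / 0.05) = 924.
Base layers = 3 × (42.5 + 3.95) = 139.35 s.
Remaining layers = 921 × (9.36 + 3.95), so 12258.51 s.
Sum: 139.35 + 12258.51 = 12397.86 s → 3.44 hours.

3.44 hours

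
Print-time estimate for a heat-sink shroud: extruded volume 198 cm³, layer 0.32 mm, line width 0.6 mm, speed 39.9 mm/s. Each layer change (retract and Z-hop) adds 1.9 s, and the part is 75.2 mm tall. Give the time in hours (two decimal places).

Extrusion cross-section = 0.32 × 0.6 = 0.192 mm².
Path length: 198000 mm³ / 0.192 mm² → 1031250 mm.
Time extruding = 1031250 / 39.9, so 25845.9 s.
Number of layers: 75.2 / 0.32 → 235 (rounded up).
Non-print overhead = 235 × 1.9 = 446.5 s.
Altogether 25845.9 + 446.5 = 26292.4 s, i.e. 7.30 hours.

7.30 hours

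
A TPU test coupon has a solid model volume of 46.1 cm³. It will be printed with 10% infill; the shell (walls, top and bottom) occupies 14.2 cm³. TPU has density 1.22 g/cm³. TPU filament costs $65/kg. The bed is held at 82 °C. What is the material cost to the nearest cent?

$1.38

Volume inside the shell = 46.1 − 14.2 = 31.9 cm³.
Infill volume = 0.10 × 31.9 = 3.19 cm³.
Total printed volume: 14.2 + 3.19 → 17.39 cm³.
Mass: 17.39 × 1.22 → 21.2158 g.
Cost = 21.2158 g / 1000 × $65/kg = $1.38.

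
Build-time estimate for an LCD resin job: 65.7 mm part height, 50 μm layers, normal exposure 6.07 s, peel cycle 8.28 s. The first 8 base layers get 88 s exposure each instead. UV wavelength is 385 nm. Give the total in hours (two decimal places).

5.42 hours

Layers = ⌈65.7/0.05⌉ = 1314.
Base layers: 8 × (88 + 8.28) → 770.24 s.
Remaining layers: 1306 × (6.07 + 8.28) → 18741.1 s.
Total = 770.24 + 18741.1 = 19511.34 s = 5.42 hours.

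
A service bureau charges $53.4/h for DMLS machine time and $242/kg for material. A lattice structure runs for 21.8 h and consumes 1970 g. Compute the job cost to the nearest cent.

Time charge = 53.4 × 21.8, so $1164.12.
Feedstock cost = 242 × 1970/1000, so $476.74.
Total = 1164.12 + 476.74 = $1640.86.

$1640.86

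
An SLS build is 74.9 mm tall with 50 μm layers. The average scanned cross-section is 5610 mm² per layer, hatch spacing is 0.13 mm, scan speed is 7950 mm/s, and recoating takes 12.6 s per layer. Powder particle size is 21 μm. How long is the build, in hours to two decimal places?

Number of layers: 74.9 / 0.05 → 1498 (rounded up).
Scan path per layer = 5610 / 0.13, so 43153.8 mm.
Per-layer scan time = 43153.8 / 7950, so 5.4282 s.
Time per layer: 5.4282 + 12.6 → 18.0282 s.
1498 layers × 18.0282 s/layer = 27006.2436 s, i.e. 7.50 hours.

7.50 hours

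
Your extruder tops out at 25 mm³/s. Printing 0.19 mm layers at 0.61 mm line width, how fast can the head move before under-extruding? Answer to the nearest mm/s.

Extrusion cross-section = 0.19 × 0.61, so 0.1159 mm².
Max speed = 25 / 0.1159 = 215.70 ≈ 216 mm/s.

216 mm/s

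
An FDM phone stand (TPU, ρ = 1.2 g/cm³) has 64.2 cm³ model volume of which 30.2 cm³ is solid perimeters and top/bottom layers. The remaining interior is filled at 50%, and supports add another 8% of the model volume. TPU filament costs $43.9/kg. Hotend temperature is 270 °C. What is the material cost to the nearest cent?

Interior volume: 64.2 − 30.2 → 34 cm³.
Infill deposited = 0.50 × 34 = 17 cm³.
Support: 0.08 × 64.2 → 5.136 cm³.
Deposited volume = 30.2 + 17 + 5.136, so 52.336 cm³.
Mass = 52.336 × 1.2, so 62.8032 g.
Cost = 62.8032 g / 1000 × $43.9/kg = $2.76.

$2.76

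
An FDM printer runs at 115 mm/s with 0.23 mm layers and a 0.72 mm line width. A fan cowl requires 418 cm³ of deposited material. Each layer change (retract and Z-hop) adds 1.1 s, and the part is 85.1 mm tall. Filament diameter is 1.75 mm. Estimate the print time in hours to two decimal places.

Extrusion cross-section = 0.23 × 0.72 = 0.1656 mm².
Path length: 418000 mm³ / 0.1656 mm² → 2524154.6 mm.
Print-move time = 2524154.6 / 115 = 21949.2 s.
Layer count = ceil(85.1 / 0.23) = 370.
Z-hop total = 370 × 1.1 = 407 s.
Total = 21949.2 + 407 = 22356.2 s = 6.21 hours.

6.21 hours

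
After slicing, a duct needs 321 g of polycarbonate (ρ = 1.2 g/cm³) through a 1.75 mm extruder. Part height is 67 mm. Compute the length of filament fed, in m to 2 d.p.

111.21 m

Extruded volume: 321/1.2 = 267.5 cm³ (267500 mm³).
A = π r² = π × 0.875² = 2.4053 mm².
L = V/A = 267500/2.4053 = 111212.74 mm → 111.21 m.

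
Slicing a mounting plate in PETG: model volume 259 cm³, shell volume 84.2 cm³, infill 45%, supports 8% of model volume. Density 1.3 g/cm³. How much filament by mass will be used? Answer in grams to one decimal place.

238.7 g

Volume inside the shell = 259 − 84.2, so 174.8 cm³.
Infill volume = 0.45 × 174.8 = 78.66 cm³.
Support = 0.08 × 259, so 20.72 cm³.
Deposited volume = 84.2 + 78.66 + 20.72 = 183.58 cm³.
Mass = 183.58 × 1.3 = 238.654 g.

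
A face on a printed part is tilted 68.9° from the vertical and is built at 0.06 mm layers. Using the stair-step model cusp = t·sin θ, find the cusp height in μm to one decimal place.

sin(68.9°) = 0.9330, so cusp = 0.06 × 0.9330 = 0.05598 mm → 56.0 μm.

56.0 μm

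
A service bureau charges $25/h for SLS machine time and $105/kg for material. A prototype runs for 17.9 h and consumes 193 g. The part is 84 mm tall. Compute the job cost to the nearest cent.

$467.77

Machine-time cost: 25 × 17.9 → $447.50.
Material cost = 105 × 193/1000 = $20.265.
Job cost: 447.50 + 20.265 = 467.765 ≈ $467.77.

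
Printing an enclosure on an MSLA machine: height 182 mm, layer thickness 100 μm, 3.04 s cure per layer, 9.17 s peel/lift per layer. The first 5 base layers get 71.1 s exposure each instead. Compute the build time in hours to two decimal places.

Layer count = ceil(182 / 0.1) = 1820.
Burn-in layers = 5 × (71.1 + 9.17) = 401.35 s.
Normal layers = 1815 × (3.04 + 9.17), so 22161.15 s.
Sum: 401.35 + 22161.15 = 22562.5 s → 6.27 hours.

6.27 hours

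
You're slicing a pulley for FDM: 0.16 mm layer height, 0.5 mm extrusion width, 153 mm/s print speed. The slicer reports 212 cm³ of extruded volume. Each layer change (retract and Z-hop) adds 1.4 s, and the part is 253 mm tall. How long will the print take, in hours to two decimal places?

Line area: 0.16 × 0.5 → 0.08 mm².
Path length: 212000 mm³ / 0.08 mm² → 2650000 mm.
Print-move time: 2650000 / 153 → 17320.3 s.
Layer count = ceil(253 / 0.16) = 1582.
Non-print overhead = 1582 × 1.4 = 2214.8 s.
Total = 17320.3 + 2214.8 = 19535.1 s = 5.43 hours.

5.43 hours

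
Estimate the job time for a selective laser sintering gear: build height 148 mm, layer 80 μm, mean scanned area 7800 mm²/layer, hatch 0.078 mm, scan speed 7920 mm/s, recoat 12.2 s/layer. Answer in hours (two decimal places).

Number of layers: 148 / 0.08 → 1850 (rounded up).
Scan path per layer: 7800 / 0.078 → 100000 mm.
Scan time per layer = 100000 / 7920, so 12.6263 s.
Per-layer time = 12.6263 + 12.2, so 24.8263 s.
Build time = 1850 × 24.8263 = 45928.655 s = 12.76 hours.

12.76 hours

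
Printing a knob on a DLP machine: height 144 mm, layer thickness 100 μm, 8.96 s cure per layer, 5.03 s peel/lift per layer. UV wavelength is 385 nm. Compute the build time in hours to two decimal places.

5.60 hours

Layers = ⌈144/0.1⌉ = 1440.
Each layer takes = 8.96 + 5.03, so 13.99 s.
Build time: 1440 × 13.99 s = 20145.6 s, i.e. 5.60 hours.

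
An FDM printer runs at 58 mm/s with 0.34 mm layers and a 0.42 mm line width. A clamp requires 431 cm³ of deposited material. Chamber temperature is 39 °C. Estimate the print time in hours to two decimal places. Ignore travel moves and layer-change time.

14.46 hours

Extrusion cross-section = 0.34 × 0.42 = 0.1428 mm².
Toolpath length = 431 cm³ / 0.1428 mm² = 431000 / 0.1428 = 3018207.3 mm.
Extrusion time = 3018207.3 / 58 = 52038.1 s.
Converting: 52038.1 s = 14.46 hours.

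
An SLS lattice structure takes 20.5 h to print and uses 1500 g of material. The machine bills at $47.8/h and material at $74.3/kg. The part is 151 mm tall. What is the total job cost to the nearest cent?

Machine cost: 47.8 × 20.5 → $979.90.
Feedstock cost: 74.3 × 1500/1000 → $111.45.
Total = 979.90 + 111.45 = $1091.35.

$1091.35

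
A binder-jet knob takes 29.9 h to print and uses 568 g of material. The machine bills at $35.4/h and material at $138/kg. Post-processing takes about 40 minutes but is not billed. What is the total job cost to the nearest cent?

Machine cost = 35.4 × 29.9, so $1058.46.
Material charge: 138 × 568/1000 → $78.384.
Total = 1058.46 + 78.384 = 1136.844 ≈ $1136.84.

$1136.84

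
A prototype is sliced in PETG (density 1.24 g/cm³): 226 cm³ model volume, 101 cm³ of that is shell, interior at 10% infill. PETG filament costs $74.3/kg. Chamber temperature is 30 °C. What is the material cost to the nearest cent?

Volume inside the shell: 226 − 101 → 125 cm³.
Infill volume = 0.10 × 125, so 12.5 cm³.
Total extruded = 101 + 12.5 = 113.5 cm³.
Mass = 113.5 × 1.24, so 140.74 g.
Cost = 140.74 g / 1000 × $74.3/kg = $10.46.

$10.46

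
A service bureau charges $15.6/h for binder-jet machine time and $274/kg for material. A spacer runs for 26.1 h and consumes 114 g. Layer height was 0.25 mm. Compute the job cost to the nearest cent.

$438.40

Machine-time cost: 15.6 × 26.1 → $407.16.
Feedstock cost = 274 × 114/1000, so $31.236.
Job cost: 407.16 + 31.236 = 438.396 ≈ $438.40.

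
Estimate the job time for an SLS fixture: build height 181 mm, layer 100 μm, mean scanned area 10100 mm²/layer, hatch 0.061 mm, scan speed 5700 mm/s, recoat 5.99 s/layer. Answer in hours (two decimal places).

17.62 hours

Number of layers: 181 / 0.1 → 1810 (rounded up).
Hatch length per layer: 10100 / 0.061 → 165573.8 mm.
Laser time per layer = 165573.8 / 5700 = 29.048 s.
Layer cycle: 29.048 + 5.99 → 35.038 s.
Total: 1810 × 35.038 s = 63418.78 s → 17.62 hours.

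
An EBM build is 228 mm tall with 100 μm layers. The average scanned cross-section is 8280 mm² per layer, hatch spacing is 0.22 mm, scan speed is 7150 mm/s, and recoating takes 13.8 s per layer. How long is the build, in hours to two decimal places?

12.07 hours

Number of layers: 228 / 0.1 → 2280 (rounded up).
Scan path per layer = 8280 / 0.22 = 37636.4 mm.
Beam time per layer: 37636.4 / 7150 → 5.2638 s.
Per-layer time: 5.2638 + 13.8 → 19.0638 s.
Build time = 2280 × 19.0638 = 43465.464 s = 12.07 hours.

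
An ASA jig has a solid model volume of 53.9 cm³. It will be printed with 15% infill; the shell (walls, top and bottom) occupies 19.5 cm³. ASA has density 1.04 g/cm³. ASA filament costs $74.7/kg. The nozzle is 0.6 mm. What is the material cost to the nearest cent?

$1.92

Volume inside the shell = 53.9 − 19.5, so 34.4 cm³.
Infill deposited = 0.15 × 34.4 = 5.16 cm³.
Total extruded = 19.5 + 5.16 = 24.66 cm³.
Mass = 24.66 × 1.04 = 25.6464 g.
At $74.7/kg: 25.6464/1000 × 74.7 = $1.92.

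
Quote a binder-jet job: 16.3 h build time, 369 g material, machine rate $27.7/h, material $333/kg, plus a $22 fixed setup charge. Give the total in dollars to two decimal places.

Time charge = 27.7 × 16.3, so $451.51.
Material cost: 333 × 369/1000 → $122.877.
Adding setup: 451.51 + 122.877 + 22 → 596.387 ≈ $596.39.

$596.39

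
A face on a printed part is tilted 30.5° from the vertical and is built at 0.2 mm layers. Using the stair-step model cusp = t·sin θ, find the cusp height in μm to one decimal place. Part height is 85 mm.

101.5 μm

h_c = t·sin θ = 0.2 × 0.5075 = 0.1015 mm (101.5 μm).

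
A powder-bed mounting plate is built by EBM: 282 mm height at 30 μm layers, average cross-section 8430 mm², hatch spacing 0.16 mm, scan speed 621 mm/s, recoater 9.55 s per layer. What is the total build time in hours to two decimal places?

246.47 hours

Layer count = ceil(282 / 0.03) = 9400.
Hatch length per layer: 8430 / 0.16 → 52687.5 mm.
Scan time per layer = 52687.5 / 621, so 84.843 s.
Time per layer = 84.843 + 9.55, so 94.393 s.
Total: 9400 × 94.393 s = 887294.2 s → 246.47 hours.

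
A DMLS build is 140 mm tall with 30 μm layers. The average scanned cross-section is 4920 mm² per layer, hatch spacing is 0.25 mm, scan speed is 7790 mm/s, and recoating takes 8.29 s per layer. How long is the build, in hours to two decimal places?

14.02 hours

Layer count = ceil(140 / 0.03) = 4667.
Per-layer scan distance = 4920 / 0.25 = 19680 mm.
Laser time per layer: 19680 / 7790 → 2.5263 s.
Time per layer = 2.5263 + 8.29 = 10.8163 s.
Total: 4667 × 10.8163 s = 50479.6721 s → 14.02 hours.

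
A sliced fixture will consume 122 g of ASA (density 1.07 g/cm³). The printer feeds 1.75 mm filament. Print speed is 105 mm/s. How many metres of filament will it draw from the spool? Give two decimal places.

47.40 m

Extruded volume: 122/1.07 = 114.0187 cm³ (114018.7 mm³).
Cross-section of 1.75 mm filament: π·(1.75/2)² = 2.4053 mm².
Length = 114018.7 / 2.4053 = 47403.11 mm = 47.40 m.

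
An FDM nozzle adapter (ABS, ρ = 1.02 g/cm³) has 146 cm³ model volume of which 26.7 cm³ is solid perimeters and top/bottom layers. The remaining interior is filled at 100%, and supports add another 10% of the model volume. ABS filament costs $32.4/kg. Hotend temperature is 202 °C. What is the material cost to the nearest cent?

$5.31

Volume inside the shell = 146 − 26.7 = 119.3 cm³.
Infill deposited = 1.00 × 119.3 = 119.3 cm³.
Support: 0.10 × 146 → 14.6 cm³.
Total printed volume = 26.7 + 119.3 + 14.6, so 160.6 cm³.
Mass = 160.6 × 1.02, so 163.812 g.
At $32.4/kg: 163.812/1000 × 32.4 = $5.31.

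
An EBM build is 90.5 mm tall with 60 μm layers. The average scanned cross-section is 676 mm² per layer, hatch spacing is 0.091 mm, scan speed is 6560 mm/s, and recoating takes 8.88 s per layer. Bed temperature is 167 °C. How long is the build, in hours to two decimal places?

4.20 hours

Layer count = ceil(90.5 / 0.06) = 1509.
Hatch length per layer = 676 / 0.091, so 7428.6 mm.
Per-layer scan time = 7428.6 / 6560, so 1.1324 s.
Time per layer = 1.1324 + 8.88 = 10.0124 s.
1509 layers × 10.0124 s/layer = 15108.7116 s, i.e. 4.20 hours.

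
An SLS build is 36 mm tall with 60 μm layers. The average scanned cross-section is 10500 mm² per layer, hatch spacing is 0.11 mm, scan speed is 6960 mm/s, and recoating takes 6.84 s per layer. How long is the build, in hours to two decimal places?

Layer count = ceil(36 / 0.06) = 600.
Per-layer scan distance = 10500 / 0.11, so 95454.5 mm.
Scan time per layer = 95454.5 / 6960 = 13.7147 s.
Per-layer time = 13.7147 + 6.84 = 20.5547 s.
600 layers × 20.5547 s/layer = 12332.82 s, i.e. 3.43 hours.

3.43 hours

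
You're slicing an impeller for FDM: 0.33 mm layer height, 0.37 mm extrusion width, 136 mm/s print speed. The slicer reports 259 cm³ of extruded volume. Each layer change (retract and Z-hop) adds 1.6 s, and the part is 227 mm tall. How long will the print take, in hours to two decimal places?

Bead cross-section = 0.33 × 0.37, so 0.1221 mm².
Toolpath length = 259 cm³ / 0.1221 mm² = 259000 / 0.1221 = 2121212.1 mm.
Time extruding = 2121212.1 / 136, so 15597.1 s.
Layer count = ceil(227 / 0.33) = 688.
Non-print overhead = 688 × 1.6 = 1100.8 s.
Total = 15597.1 + 1100.8 = 16697.9 s = 4.64 hours.

4.64 hours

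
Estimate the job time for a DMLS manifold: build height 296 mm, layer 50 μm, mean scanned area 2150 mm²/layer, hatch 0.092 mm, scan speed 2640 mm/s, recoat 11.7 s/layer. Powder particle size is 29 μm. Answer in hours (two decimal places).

33.80 hours

Number of layers: 296 / 0.05 → 5920 (rounded up).
Per-layer scan distance: 2150 / 0.092 → 23369.6 mm.
Per-layer scan time = 23369.6 / 2640, so 8.8521 s.
Time per layer: 8.8521 + 11.7 → 20.5521 s.
5920 layers × 20.5521 s/layer = 121668.432 s, i.e. 33.80 hours.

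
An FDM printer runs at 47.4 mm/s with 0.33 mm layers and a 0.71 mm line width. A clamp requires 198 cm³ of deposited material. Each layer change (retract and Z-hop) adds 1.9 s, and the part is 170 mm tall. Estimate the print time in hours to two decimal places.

5.22 hours

Extrusion cross-section = 0.33 × 0.71, so 0.2343 mm².
Path length: 198000 mm³ / 0.2343 mm² → 845070.4 mm.
Time extruding = 845070.4 / 47.4, so 17828.5 s.
Layers = ⌈170/0.33⌉ = 516.
Z-hop total = 516 × 1.9 = 980.4 s.
Total = 17828.5 + 980.4 = 18808.9 s = 5.22 hours.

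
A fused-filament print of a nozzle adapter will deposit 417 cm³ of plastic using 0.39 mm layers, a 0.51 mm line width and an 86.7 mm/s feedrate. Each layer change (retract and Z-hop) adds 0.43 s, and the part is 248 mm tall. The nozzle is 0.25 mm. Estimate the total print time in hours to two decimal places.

6.79 hours

Line area = 0.39 × 0.51 = 0.1989 mm².
Toolpath length = 417 cm³ / 0.1989 mm² = 417000 / 0.1989 = 2096530.9 mm.
Time extruding = 2096530.9 / 86.7, so 24181.4 s.
Number of layers: 248 / 0.39 → 636 (rounded up).
Non-print overhead: 636 × 0.43 → 273.48 s.
Altogether 24181.4 + 273.48 = 24454.88 s, i.e. 6.79 hours.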